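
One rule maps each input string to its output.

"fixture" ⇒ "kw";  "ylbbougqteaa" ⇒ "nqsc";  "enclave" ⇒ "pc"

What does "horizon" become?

The transformation: keep one character in every 3, starting at position 2 (positions 2nd, 5th, 8th, ...), then shift every letter 2 places forward in the alphabet (wrapping around).
On "horizon" that produces "qb".

qb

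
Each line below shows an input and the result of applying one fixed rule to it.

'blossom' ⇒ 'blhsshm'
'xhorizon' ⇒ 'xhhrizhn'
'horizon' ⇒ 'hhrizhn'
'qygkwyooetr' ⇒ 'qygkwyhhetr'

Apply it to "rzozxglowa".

rzhzxglhwa

What's happening: replace every "o" with "h".
For "rzozxglowa" the result is "rzhzxglhwa".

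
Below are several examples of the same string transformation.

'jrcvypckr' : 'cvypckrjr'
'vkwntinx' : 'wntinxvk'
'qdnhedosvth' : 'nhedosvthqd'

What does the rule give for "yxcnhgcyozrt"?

The pattern: move the first 2 characters to the end (rotate left by 2).
So "yxcnhgcyozrt" becomes "cnhgcyozrtyx".

cnhgcyozrtyx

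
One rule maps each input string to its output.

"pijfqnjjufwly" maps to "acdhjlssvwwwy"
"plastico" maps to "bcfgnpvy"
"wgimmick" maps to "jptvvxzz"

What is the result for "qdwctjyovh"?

bdgijlpquw

The pattern: shift every letter 13 places forward in the alphabet (wrapping around) — i.e. ROT13, then sort the characters into alphabetical order.
On "qdwctjyovh" that produces "bdgijlpquw".
(Check on "wgimmick": → "jtvzzvpx" → "jptvvxzz" ✓)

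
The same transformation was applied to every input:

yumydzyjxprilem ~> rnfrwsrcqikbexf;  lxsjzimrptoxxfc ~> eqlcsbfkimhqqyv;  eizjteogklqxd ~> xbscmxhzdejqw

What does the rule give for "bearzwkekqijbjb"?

What's happening: shift every letter 7 places backward in the alphabet (wrapping around).
Applying that to "bearzwkekqijbjb" gives "uxtkspdxdjbcucu".

uxtkspdxdjbcucu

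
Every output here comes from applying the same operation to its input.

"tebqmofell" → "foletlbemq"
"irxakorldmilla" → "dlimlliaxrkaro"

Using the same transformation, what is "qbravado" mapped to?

avodbqar

The rule is to swap the front and back halves of the string, then swap each adjacent pair of characters (1↔2, 3↔4, ...).
Applying both steps to "qbravado": "vadoqbra", then "avodbqar".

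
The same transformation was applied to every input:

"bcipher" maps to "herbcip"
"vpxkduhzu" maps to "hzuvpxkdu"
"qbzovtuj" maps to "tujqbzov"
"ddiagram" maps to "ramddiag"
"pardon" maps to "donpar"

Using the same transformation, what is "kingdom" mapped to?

domking

What's happening: move the last 3 characters to the front (rotate right by 3).
Doing the same to "kingdom": "domking".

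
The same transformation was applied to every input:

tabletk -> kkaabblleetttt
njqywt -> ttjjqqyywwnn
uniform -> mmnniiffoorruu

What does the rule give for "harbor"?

Looking at the pairs, the operation is to swap the first and last characters, then double every character.
Working it through for "harbor": intermediate "rarboh", final "rraarrbboohh".

rraarrbboohh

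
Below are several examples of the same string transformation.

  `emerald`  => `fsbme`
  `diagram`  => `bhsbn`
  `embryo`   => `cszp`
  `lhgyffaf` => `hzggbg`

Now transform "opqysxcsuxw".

Looking at the pairs, the operation is to delete the first 2 characters, then shift every letter 1 place forward in the alphabet (wrapping around).
Applying that to "opqysxcsuxw" gives "rztydtvyx".

rztydtvyx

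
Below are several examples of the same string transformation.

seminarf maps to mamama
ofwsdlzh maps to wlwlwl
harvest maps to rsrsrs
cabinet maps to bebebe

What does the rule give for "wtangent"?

The transformation: keep one character in every 3, starting at position 3 (positions 3rd, 6th, 9th, ...), then write the whole string 3 times in a row.
Applying both steps to "wtangent": "ae", then "aeaeae".

aeaeae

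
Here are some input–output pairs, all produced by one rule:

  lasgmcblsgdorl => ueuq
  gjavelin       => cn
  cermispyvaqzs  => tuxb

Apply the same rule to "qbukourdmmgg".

Each output is the input with this applied: keep one character in every 3, starting at position 3 (positions 3rd, 6th, 9th, ...), then shift every letter 2 places forward in the alphabet (wrapping around).
On "qbukourdmmgg": the first step gives "uumg", and the second then gives "wwoi".
(Check on "gjavelin": → "al" → "cn" ✓)

wwoi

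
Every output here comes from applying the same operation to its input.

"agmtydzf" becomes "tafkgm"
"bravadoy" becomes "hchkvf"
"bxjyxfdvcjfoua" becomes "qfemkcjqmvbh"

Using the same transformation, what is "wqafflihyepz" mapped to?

hmmspoflwg

The transformation: delete the first 2 characters, then shift every letter 7 places forward in the alphabet (wrapping around).
"wqafflihyepz" → "afflihyepz" → "hmmspoflwg".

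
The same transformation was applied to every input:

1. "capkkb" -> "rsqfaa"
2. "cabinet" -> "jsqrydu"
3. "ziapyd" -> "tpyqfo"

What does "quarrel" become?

bgkqhhu

Rule — move the last character to the front, then shift every letter 10 places backward in the alphabet (wrapping around).
On "quarrel": the first step gives "lquarre", and the second then gives "bgkqhhu".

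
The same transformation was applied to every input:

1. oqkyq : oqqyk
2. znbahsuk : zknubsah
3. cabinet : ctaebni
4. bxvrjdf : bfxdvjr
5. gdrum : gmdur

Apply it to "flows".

The pattern: take characters alternately from the front and the back (1st, last, 2nd, 2nd-last, ...).
So "flows" becomes "fslwo".

fslwo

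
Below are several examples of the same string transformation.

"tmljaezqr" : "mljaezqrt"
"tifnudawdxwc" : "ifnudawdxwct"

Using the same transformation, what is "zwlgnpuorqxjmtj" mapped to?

wlgnpuorqxjmtjz

In each case the input is transformed by: move the first character to the end.
For "zwlgnpuorqxjmtj" the result is "wlgnpuorqxjmtjz".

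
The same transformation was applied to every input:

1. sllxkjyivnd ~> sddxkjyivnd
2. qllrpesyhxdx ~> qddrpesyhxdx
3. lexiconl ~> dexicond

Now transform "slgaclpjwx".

Rule — replace every "l" with "d".
For "slgaclpjwx" the result is "sdgacdpjwx".

sdgacdpjwx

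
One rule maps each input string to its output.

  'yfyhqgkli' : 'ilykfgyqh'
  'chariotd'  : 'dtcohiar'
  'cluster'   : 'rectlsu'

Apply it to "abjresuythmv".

vmahbtjyrues

The rule is to move the last character to the front, then take characters alternately from the front and the back (1st, last, 2nd, 2nd-last, ...).
On "abjresuythmv": the first step gives "vabjresuythm", and the second then gives "vmahbtjyrues".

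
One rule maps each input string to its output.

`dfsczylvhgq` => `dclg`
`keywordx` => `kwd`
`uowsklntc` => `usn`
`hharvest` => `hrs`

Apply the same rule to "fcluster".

The transformation: keep one character in every 3, starting at position 1 (positions 1st, 4th, 7th, ...).
On "fcluster" that produces "fue".

fue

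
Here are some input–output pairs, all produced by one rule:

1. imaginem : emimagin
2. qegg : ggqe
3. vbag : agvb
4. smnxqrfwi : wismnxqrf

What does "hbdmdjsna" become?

In each case the input is transformed by: move the last 2 characters to the front (rotate right by 2).
Doing the same to "hbdmdjsna": "nahbdmdjs".

nahbdmdjs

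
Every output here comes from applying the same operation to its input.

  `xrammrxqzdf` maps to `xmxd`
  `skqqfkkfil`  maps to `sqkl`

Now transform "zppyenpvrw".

zypw

The rule is to keep one character in every 3, starting at position 1 (positions 1st, 4th, 7th, ...).
For "zppyenpvrw" the result is "zypw".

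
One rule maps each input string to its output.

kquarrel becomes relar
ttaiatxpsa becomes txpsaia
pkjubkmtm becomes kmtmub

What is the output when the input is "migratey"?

teyra

The transformation: delete the first 3 characters, then move the first 2 characters to the end (rotate left by 2).
Applying both steps to "migratey": "ratey", then "teyra".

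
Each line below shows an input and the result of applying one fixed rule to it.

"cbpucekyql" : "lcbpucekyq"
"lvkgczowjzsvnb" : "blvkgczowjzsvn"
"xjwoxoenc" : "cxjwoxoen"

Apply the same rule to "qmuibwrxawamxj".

What's happening: move the last character to the front.
For "qmuibwrxawamxj" the result is "jqmuibwrxawamx".

jqmuibwrxawamx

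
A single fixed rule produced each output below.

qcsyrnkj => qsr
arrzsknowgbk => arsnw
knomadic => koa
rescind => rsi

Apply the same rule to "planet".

pa

The rule is to keep every other character starting from the first (positions 1st, 3rd, 5th, ...), then delete the last character.
Working it through for "planet": intermediate "pae", final "pa".
(Check on "knomadic": → "koai" → "koa" ✓)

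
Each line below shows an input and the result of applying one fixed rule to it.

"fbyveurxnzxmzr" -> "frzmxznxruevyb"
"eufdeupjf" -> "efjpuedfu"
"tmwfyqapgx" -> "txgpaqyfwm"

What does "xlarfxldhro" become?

xorhdlxfral

The transformation: reverse the string, then move the last character to the front.
For "xlarfxldhro", step one produces "orhdlxfralx"; step two turns that into "xorhdlxfral".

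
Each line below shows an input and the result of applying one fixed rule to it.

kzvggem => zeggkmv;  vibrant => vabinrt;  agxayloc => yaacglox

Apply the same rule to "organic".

Looking at the pairs, the operation is to sort the characters into alphabetical order, then move the last character to the front.
"organic" → "acginor" → "racgino".

racgino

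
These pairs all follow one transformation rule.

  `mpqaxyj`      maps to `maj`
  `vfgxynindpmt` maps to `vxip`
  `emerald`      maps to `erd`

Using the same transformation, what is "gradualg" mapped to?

gdl

The pattern: keep one character in every 3, starting at position 1 (positions 1st, 4th, 7th, ...).
So "gradualg" becomes "gdl".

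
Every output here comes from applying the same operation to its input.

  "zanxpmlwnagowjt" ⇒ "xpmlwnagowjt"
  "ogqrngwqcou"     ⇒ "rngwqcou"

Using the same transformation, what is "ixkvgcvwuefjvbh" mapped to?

vgcvwuefjvbh

In each case the input is transformed by: delete the first 3 characters.
On "ixkvgcvwuefjvbh" that produces "vgcvwuefjvbh".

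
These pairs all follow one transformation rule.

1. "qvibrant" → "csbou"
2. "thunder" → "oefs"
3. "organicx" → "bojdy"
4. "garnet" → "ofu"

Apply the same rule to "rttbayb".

Rule — shift every letter 1 place forward in the alphabet (wrapping around), then delete the first 3 characters.
"rttbayb" → "cbzc".

cbzc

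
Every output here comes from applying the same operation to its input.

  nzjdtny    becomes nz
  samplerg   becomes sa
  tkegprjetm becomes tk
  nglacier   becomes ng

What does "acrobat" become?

The pattern: keep only the first 2 characters.
On "acrobat" that produces "ac".

ac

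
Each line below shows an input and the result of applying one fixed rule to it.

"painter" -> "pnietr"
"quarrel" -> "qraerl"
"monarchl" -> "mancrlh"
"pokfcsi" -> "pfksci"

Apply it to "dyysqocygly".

Rule — swap each adjacent pair of characters (1↔2, 3↔4, ...), then delete the first character.
Starting from "dyysqocygly": after the first operation, "ydsyoqyclgy"; after the second, "dsyoqyclgy".

dsyoqyclgy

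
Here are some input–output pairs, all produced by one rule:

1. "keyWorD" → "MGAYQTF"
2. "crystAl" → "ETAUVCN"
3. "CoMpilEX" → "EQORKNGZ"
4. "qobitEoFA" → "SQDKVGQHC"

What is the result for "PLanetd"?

RNCPGVF

The transformation: shift every letter 2 places forward in the alphabet (wrapping around), then convert every letter to uppercase.
Working it through for "PLanetd": intermediate "RNcpgvf", final "RNCPGVF".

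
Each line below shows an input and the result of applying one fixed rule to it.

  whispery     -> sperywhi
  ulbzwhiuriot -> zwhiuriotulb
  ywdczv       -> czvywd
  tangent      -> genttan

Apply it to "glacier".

ciergla

What's happening: move the first 3 characters to the end (rotate left by 3).
"glacier" → "ciergla".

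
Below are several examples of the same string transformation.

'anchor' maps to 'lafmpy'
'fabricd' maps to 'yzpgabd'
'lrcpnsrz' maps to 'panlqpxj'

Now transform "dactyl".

yarwjb

Each output is the input with this applied: move the first character to the end, then shift every letter 2 places backward in the alphabet (wrapping around).
For "dactyl", step one produces "actyld"; step two turns that into "yarwjb".
(Check on "fabricd": → "abricdf" → "yzpgabd" ✓)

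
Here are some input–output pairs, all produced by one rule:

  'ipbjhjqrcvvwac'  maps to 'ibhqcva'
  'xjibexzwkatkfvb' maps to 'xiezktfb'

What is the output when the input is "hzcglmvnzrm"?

Rule — keep every other character starting from the first (positions 1st, 3rd, 5th, ...).
So "hzcglmvnzrm" becomes "hclvzm".

hclvzm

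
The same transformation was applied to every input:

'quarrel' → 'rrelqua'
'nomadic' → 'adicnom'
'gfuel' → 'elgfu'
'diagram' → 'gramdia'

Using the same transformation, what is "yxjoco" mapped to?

Each output is the input with this applied: move the first 3 characters to the end (rotate left by 3).
Applying that to "yxjoco" gives "ocoyxj".

ocoyxj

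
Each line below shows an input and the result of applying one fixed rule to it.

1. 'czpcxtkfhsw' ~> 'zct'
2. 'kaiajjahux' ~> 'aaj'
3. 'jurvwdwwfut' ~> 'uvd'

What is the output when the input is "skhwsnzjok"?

In each case the input is transformed by: keep every other character starting from the second (positions 2nd, 4th, 6th, ...), then keep only the first 3 characters.
"skhwsnzjok" → "kwnjk" → "kwn".

kwn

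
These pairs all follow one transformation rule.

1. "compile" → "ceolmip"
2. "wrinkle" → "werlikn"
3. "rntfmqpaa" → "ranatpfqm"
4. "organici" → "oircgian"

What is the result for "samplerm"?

The pattern: take characters alternately from the front and the back (1st, last, 2nd, 2nd-last, ...).
"samplerm" → "smarmepl".

smarmepl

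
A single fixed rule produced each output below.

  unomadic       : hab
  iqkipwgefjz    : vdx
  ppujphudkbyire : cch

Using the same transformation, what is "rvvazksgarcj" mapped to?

eii

Looking at the pairs, the operation is to shift every letter 13 places forward in the alphabet (wrapping around) — i.e. ROT13, then keep only the first 3 characters.
On "rvvazksgarcj" that produces "eii".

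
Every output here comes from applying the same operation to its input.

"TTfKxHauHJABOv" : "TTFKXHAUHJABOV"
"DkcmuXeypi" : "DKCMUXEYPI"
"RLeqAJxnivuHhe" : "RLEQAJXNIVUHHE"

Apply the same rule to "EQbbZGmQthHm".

EQBBZGMQTHHM

The rule is to convert every letter to uppercase.
For "EQbbZGmQthHm" the result is "EQBBZGMQTHHM".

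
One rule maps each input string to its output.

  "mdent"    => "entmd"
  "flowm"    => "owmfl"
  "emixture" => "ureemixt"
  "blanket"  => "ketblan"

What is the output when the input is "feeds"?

edsfe

Looking at the pairs, the operation is to move the last 3 characters to the front (rotate right by 3).
So "feeds" becomes "edsfe".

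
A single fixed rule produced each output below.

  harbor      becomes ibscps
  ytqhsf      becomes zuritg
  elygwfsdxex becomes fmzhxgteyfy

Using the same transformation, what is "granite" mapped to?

hsbojuf

In each case the input is transformed by: shift every letter 1 place forward in the alphabet (wrapping around).
On "granite" that produces "hsbojuf".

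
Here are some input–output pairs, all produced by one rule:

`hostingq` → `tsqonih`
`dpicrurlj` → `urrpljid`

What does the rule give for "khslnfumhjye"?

The pattern: sort the characters into reverse alphabetical order, then delete the last character.
Working it through for "khslnfumhjye": intermediate "yusnmlkjhhfe", final "yusnmlkjhhf".

yusnmlkjhhf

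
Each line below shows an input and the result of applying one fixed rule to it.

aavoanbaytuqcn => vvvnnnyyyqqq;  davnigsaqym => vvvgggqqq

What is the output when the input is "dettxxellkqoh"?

tttxxxlllooo

Rule — keep one character in every 3, starting at position 3 (positions 3rd, 6th, 9th, ...), then repeat every character 3 times.
Working it through for "dettxxellkqoh": intermediate "txlo", final "tttxxxlllooo".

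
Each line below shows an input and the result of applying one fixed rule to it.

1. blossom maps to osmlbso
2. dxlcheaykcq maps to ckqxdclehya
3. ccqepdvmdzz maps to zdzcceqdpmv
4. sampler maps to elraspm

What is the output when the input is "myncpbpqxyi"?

yxiymcnbpqp

The pattern: swap each adjacent pair of characters (1↔2, 3↔4, ...), then move the last 3 characters to the front (rotate right by 3).
On "myncpbpqxyi": the first step gives "ymcnbpqpyxi", and the second then gives "yxiymcnbpqp".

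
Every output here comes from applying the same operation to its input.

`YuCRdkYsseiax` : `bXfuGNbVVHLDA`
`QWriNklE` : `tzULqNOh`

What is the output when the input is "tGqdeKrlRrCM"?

WjTGHnUOuUfp

The pattern: flip the case of every letter, then shift every letter 3 places forward in the alphabet (wrapping around).
Starting from "tGqdeKrlRrCM": after the first operation, "TgQDEkRLrRcm"; after the second, "WjTGHnUOuUfp".
(Check on "QWriNklE": → "qwRInKLe" → "tzULqNOh" ✓)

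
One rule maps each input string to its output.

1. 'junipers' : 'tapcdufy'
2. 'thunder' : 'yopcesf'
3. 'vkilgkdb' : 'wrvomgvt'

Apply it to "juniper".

tapcufy

The transformation: move the first 3 characters to the end (rotate left by 3), then shift every letter 11 places forward in the alphabet (wrapping around).
Starting from "juniper": after the first operation, "iperjun"; after the second, "tapcufy".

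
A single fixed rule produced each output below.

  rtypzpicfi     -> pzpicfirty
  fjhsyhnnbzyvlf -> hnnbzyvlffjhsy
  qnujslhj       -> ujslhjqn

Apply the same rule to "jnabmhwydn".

Rule — swap the front and back halves of the string, then move the last 2 characters to the front (rotate right by 2).
On "jnabmhwydn": the first step gives "hwydnjnabm", and the second then gives "bmhwydnjna".
(Check on "rtypzpicfi": → "picfirtypz" → "pzpicfirty" ✓)

bmhwydnjna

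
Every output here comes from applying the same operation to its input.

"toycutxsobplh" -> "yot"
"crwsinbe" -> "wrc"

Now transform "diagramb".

aid

The rule is to reverse the string, then keep only the last 3 characters.
Applying that to "diagramb" gives "aid".
(Check on "crwsinbe": → "ebniswrc" → "wrc" ✓)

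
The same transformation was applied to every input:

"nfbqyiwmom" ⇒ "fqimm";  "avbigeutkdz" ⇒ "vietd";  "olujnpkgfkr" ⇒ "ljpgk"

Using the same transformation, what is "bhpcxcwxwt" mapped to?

The transformation: keep every other character starting from the second (positions 2nd, 4th, 6th, ...).
"bhpcxcwxwt" → "hccxt".

hccxt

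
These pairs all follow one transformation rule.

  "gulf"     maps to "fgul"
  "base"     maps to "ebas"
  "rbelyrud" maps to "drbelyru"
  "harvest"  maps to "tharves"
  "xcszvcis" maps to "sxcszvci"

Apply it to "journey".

yjourne

What's happening: move the last character to the front.
Doing the same to "journey": "yjourne".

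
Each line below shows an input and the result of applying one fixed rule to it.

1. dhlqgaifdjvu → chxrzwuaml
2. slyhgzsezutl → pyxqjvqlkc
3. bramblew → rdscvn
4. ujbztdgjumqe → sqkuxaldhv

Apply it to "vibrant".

sirek

The pattern: shift every letter 9 places backward in the alphabet (wrapping around), then delete the first 2 characters.
For "vibrant", step one produces "mzsirek"; step two turns that into "sirek".
(Check on "bramblew": → "sirdscvn" → "rdscvn" ✓)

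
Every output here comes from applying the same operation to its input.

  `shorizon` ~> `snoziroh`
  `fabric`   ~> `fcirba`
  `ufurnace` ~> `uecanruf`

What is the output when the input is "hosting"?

hgnitso

The transformation: reverse the string, then move the last character to the front.
"hosting" → "gnitsoh" → "hgnitso".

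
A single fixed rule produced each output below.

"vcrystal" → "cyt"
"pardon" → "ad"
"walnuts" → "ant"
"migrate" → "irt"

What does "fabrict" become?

Each output is the input with this applied: delete the last character, then keep every other character starting from the second (positions 2nd, 4th, 6th, ...).
For "fabrict", step one produces "fabric"; step two turns that into "arc".

arc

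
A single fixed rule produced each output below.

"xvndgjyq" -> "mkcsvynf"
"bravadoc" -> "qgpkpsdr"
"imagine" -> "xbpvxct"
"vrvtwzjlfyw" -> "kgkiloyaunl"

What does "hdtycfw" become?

wsinrul

The pattern: shift every letter 11 places backward in the alphabet (wrapping around).
Applying that to "hdtycfw" gives "wsinrul".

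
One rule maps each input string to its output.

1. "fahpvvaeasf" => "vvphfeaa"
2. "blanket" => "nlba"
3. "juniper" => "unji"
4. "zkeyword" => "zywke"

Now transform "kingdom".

nkig

In each case the input is transformed by: delete the last 3 characters, then sort the characters into reverse alphabetical order.
Applying that to "kingdom" gives "nkig".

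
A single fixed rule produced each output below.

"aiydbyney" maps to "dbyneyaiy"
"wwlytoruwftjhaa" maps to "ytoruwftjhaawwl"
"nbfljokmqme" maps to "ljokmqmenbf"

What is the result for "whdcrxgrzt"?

Rule — move the first 3 characters to the end (rotate left by 3).
On "whdcrxgrzt" that produces "crxgrztwhd".

crxgrztwhd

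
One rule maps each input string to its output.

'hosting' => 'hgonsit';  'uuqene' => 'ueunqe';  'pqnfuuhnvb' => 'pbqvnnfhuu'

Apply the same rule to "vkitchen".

Rule — take characters alternately from the front and the back (1st, last, 2nd, 2nd-last, ...).
For "vkitchen" the result is "vnkeihtc".

vnkeihtc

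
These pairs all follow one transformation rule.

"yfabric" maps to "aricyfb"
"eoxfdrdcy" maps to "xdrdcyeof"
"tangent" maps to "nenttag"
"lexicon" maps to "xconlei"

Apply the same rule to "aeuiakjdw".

uakjdwaei

The transformation: move the first 3 characters to the end (rotate left by 3), then swap the first and last characters.
Applying both steps to "aeuiakjdw": "iakjdwaeu", then "uakjdwaei".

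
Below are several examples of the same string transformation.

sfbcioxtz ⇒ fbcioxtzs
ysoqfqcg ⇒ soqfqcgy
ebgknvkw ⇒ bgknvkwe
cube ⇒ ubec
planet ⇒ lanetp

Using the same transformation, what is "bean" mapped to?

Looking at the pairs, the operation is to move the first character to the end.
On "bean" that produces "eanb".

eanb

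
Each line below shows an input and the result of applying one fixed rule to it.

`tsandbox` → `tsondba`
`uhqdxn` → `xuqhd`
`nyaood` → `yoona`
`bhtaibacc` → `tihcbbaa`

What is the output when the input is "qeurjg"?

urqje

The rule is to delete the last character, then sort the characters into reverse alphabetical order.
"qeurjg" → "qeurj" → "urqje".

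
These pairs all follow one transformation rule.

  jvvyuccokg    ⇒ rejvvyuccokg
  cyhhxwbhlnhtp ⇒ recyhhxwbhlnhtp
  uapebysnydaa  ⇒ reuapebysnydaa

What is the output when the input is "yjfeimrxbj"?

reyjfeimrxbj

Rule — prepend "re".
On "yjfeimrxbj" that produces "reyjfeimrxbj".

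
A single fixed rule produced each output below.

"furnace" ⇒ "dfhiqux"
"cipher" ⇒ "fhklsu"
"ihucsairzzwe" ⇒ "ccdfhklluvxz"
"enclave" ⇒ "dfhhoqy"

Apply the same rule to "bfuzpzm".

Rule — shift every letter 3 places forward in the alphabet (wrapping around), then sort the characters into alphabetical order.
On "bfuzpzm": the first step gives "eixcscp", and the second then gives "cceipsx".

cceipsx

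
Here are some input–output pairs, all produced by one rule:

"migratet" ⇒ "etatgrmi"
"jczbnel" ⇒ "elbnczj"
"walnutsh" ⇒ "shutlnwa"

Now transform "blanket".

The rule is to reverse the string, then swap each adjacent pair of characters (1↔2, 3↔4, ...).
Working it through for "blanket": intermediate "teknalb", final "etnklab".
(Check on "walnutsh": → "hstunlaw" → "shutlnwa" ✓)

etnklab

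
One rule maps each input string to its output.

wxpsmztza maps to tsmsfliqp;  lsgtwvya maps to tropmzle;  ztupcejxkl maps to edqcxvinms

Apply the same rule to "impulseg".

zxlenifb

Rule — shift every letter 7 places backward in the alphabet (wrapping around), then reverse the string.
On "impulseg": the first step gives "bfinelxz", and the second then gives "zxlenifb".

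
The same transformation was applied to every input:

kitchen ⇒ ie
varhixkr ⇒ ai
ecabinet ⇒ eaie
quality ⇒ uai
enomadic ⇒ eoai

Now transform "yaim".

Rule — keep only the vowels.
For "yaim" the result is "ai".

ai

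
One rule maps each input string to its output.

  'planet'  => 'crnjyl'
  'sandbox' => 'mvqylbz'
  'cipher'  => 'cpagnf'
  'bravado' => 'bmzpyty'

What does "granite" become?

Looking at the pairs, the operation is to shift every letter 2 places backward in the alphabet (wrapping around), then move the last 2 characters to the front (rotate right by 2).
Applying both steps to "granite": "epylgrc", then "rcepylg".

rcepylg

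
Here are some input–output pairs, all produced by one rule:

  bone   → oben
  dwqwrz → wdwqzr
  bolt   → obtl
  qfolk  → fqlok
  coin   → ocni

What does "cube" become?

The rule is to swap each adjacent pair of characters (1↔2, 3↔4, ...).
Applying that to "cube" gives "uceb".

uceb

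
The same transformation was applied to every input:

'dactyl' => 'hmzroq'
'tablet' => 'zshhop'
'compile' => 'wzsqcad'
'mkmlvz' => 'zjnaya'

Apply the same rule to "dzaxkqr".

The transformation: move the last 3 characters to the front (rotate right by 3), then shift every letter 12 places backward in the alphabet (wrapping around).
On "dzaxkqr": the first step gives "kqrdzax", and the second then gives "yefrnol".
(Check on "tablet": → "lettab" → "zshhop" ✓)

yefrnol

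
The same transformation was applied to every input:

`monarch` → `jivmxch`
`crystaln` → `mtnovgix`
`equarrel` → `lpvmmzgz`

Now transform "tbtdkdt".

woyfyoo

In each case the input is transformed by: shift every letter 5 places backward in the alphabet (wrapping around), then move the first character to the end.
Starting from "tbtdkdt": after the first operation, "owoyfyo"; after the second, "woyfyoo".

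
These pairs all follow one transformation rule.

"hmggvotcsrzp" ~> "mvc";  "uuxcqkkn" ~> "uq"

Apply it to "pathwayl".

The pattern: keep one character in every 3, starting at position 2 (positions 2nd, 5th, 8th, ...), then delete the last character.
Working it through for "pathwayl": intermediate "awl", final "aw".

aw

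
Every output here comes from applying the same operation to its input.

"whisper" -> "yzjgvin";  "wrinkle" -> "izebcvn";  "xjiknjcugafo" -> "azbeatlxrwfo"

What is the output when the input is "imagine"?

The rule is to shift every letter 9 places backward in the alphabet (wrapping around), then move the first character to the end.
Starting from "imagine": after the first operation, "zdrxzev"; after the second, "drxzevz".

drxzevz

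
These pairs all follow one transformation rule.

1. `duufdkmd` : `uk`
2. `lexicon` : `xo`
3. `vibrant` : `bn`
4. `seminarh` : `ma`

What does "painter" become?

Each output is the input with this applied: keep one character in every 3, starting at position 3 (positions 3rd, 6th, 9th, ...).
Doing the same to "painter": "ie".

ie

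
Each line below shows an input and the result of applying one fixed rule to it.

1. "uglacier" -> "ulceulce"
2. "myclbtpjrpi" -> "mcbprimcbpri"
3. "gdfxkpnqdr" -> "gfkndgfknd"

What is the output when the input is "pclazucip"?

What's happening: keep every other character starting from the first (positions 1st, 3rd, 5th, ...), then write the whole string twice.
"pclazucip" → "plzcpplzcp".

plzcpplzcp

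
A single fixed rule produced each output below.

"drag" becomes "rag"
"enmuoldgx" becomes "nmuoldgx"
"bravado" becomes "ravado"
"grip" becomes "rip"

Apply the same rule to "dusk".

usk

The transformation: delete the first character.
Doing the same to "dusk": "usk".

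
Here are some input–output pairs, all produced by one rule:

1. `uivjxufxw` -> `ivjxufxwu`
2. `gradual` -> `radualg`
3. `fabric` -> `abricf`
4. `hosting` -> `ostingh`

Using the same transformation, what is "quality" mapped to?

ualityq

Each output is the input with this applied: move the first character to the end.
"quality" → "ualityq".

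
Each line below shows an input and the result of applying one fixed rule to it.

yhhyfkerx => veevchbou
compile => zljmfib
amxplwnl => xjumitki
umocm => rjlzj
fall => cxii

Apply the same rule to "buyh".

yrve

The transformation: shift every letter 3 places backward in the alphabet (wrapping around).
So "buyh" becomes "yrve".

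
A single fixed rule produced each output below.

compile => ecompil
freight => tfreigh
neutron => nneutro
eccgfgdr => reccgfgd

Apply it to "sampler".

What's happening: move the last character to the front.
Applying that to "sampler" gives "rsample".

rsample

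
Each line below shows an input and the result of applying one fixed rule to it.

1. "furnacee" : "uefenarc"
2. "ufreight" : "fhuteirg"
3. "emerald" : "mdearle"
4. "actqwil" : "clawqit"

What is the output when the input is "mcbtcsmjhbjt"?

cjmtthbbsmcj

The pattern: swap each adjacent pair of characters (1↔2, 3↔4, ...), then take characters alternately from the front and the back (1st, last, 2nd, 2nd-last, ...).
Working it through for "mcbtcsmjhbjt": intermediate "cmtbscjmbhtj", final "cjmtthbbsmcj".
(Check on "emerald": → "merelad" → "mdearle" ✓)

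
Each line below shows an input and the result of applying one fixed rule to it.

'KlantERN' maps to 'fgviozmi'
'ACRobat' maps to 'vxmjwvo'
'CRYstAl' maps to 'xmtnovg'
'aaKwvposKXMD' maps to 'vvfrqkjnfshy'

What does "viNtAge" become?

qdiovbz

Looking at the pairs, the operation is to shift every letter 5 places backward in the alphabet (wrapping around), then convert every letter to lowercase.
For "viNtAge", step one produces "qdIoVbz"; step two turns that into "qdiovbz".
(Check on "KlantERN": → "FgvioZMI" → "fgviozmi" ✓)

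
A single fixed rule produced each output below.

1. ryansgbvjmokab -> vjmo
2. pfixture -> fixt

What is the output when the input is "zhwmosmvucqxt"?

Rule — move the last 3 characters to the front (rotate right by 3), then keep only the last 4 characters.
Starting from "zhwmosmvucqxt": after the first operation, "qxtzhwmosmvuc"; after the second, "mvuc".

mvuc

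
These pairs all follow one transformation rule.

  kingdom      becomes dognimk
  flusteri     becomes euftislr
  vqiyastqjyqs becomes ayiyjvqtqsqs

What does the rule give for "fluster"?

euftlsr

Looking at the pairs, the operation is to sort the characters into alphabetical order, then take characters alternately from the front and the back (1st, last, 2nd, 2nd-last, ...).
On "fluster": the first step gives "eflrstu", and the second then gives "euftlsr".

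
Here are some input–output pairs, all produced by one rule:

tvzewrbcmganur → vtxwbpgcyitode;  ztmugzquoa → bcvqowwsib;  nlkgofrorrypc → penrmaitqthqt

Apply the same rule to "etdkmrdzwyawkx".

gzvmfymcoatyfb

Each output is the input with this applied: shift every letter 2 places forward in the alphabet (wrapping around), then take characters alternately from the front and the back (1st, last, 2nd, 2nd-last, ...).
Working it through for "etdkmrdzwyawkx": intermediate "gvfmotfbyacymz", final "gzvmfymcoatyfb".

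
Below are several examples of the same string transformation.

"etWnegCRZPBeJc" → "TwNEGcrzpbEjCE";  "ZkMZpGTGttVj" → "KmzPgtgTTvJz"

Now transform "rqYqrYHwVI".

The transformation: move the first character to the end, then flip the case of every letter.
On "rqYqrYHwVI": the first step gives "qYqrYHwVIr", and the second then gives "QyQRyhWviR".

QyQRyhWviR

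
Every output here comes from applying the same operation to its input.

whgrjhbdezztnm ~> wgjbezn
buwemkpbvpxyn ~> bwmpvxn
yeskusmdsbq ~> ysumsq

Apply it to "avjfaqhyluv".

ajahlv

In each case the input is transformed by: keep every other character starting from the first (positions 1st, 3rd, 5th, ...).
For "avjfaqhyluv" the result is "ajahlv".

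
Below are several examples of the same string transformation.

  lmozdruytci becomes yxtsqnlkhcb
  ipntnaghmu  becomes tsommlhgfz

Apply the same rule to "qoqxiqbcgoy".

What's happening: sort the characters into reverse alphabetical order, then shift every letter 1 place backward in the alphabet (wrapping around).
Starting from "qoqxiqbcgoy": after the first operation, "yxqqqooigcb"; after the second, "xwpppnnhfba".

xwpppnnhfba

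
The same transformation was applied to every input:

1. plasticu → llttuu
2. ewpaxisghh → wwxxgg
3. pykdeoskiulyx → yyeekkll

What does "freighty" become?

rrggyy

In each case the input is transformed by: keep one character in every 3, starting at position 2 (positions 2nd, 5th, 8th, ...), then double every character.
Working it through for "freighty": intermediate "rgy", final "rrggyy".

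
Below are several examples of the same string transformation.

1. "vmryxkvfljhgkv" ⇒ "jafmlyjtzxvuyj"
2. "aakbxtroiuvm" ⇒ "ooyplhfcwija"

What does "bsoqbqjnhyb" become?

What's happening: shift every letter 12 places backward in the alphabet (wrapping around).
Applying that to "bsoqbqjnhyb" gives "pgcepexbvmp".

pgcepexbvmp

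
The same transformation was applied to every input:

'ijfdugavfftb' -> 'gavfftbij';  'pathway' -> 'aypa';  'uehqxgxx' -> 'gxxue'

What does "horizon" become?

Rule — move the first 2 characters to the end (rotate left by 2), then delete the first 3 characters.
Starting from "horizon": after the first operation, "rizonho"; after the second, "onho".

onho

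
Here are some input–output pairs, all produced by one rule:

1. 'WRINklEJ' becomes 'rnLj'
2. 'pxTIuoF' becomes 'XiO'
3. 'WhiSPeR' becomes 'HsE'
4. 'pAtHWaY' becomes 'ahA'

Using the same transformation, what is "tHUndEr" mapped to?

The transformation: keep every other character starting from the second (positions 2nd, 4th, 6th, ...), then flip the case of every letter.
"tHUndEr" → "hNe".

hNe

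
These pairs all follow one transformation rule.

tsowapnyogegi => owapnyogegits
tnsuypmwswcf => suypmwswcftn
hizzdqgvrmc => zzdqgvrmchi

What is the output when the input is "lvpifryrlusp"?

pifryrlusplv

The pattern: move the first 2 characters to the end (rotate left by 2).
"lvpifryrlusp" → "pifryrlusplv".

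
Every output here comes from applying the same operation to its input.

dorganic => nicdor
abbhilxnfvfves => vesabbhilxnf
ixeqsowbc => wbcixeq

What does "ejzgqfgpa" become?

gpaejzg

In each case the input is transformed by: move the last 3 characters to the front (rotate right by 3), then delete the last 2 characters.
Starting from "ejzgqfgpa": after the first operation, "gpaejzgqf"; after the second, "gpaejzg".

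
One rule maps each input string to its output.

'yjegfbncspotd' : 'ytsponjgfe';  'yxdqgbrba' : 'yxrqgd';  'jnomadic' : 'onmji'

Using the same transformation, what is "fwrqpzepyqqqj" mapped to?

Rule — sort the characters into reverse alphabetical order, then delete the last 3 characters.
On "fwrqpzepyqqqj": the first step gives "zywrqqqqppjfe", and the second then gives "zywrqqqqpp".

zywrqqqqpp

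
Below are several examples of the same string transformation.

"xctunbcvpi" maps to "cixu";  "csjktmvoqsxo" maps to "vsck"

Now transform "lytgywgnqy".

gylg

The transformation: keep one character in every 3, starting at position 1 (positions 1st, 4th, 7th, ...), then swap the front and back halves of the string.
For "lytgywgnqy", step one produces "lggy"; step two turns that into "gylg".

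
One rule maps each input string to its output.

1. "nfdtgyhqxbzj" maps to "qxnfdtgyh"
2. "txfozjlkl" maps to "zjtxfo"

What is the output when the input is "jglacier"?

Rule — delete the last 3 characters, then move the last 2 characters to the front (rotate right by 2).
Working it through for "jglacier": intermediate "jglac", final "acjgl".
(Check on "txfozjlkl": → "txfozj" → "zjtxfo" ✓)

acjgl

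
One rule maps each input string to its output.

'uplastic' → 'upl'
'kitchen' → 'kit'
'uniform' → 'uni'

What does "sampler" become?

What's happening: keep only the first 3 characters.
Doing the same to "sampler": "sam".

sam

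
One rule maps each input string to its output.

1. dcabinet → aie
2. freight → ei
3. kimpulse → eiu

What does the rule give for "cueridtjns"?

What's happening: move the last character to the front, then keep only the vowels.
Working it through for "cueridtjns": intermediate "scueridtjn", final "uei".

uei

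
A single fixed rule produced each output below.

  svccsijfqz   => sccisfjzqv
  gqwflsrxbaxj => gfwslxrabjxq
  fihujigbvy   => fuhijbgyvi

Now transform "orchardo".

Each output is the input with this applied: swap each adjacent pair of characters (1↔2, 3↔4, ...), then move the first character to the end.
"orchardo" → "rohcraod" → "ohcraodr".
(Check on "fihujigbvy": → "ifuhijbgyv" → "fuhijbgyvi" ✓)

ohcraodr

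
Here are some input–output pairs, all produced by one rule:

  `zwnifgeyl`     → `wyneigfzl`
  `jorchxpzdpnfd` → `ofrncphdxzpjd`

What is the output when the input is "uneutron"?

noerutun

Looking at the pairs, the operation is to take characters alternately from the front and the back (1st, last, 2nd, 2nd-last, ...), then move the first 2 characters to the end (rotate left by 2).
Starting from "uneutron": after the first operation, "unnoerut"; after the second, "noerutun".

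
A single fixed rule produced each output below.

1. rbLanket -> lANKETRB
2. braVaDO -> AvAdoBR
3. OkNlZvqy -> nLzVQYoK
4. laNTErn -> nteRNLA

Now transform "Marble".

RBLEmA

The transformation: flip the case of every letter, then move the first 2 characters to the end (rotate left by 2).
"Marble" → "mARBLE" → "RBLEmA".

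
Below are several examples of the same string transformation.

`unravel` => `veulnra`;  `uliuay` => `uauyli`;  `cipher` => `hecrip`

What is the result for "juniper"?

pejruni

Rule — swap the first and last characters, then move the last 3 characters to the front (rotate right by 3).
Starting from "juniper": after the first operation, "runipej"; after the second, "pejruni".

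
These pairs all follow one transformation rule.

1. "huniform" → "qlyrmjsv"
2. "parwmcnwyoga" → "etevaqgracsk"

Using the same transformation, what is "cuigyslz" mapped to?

dgymkcwp

The transformation: shift every letter 4 places forward in the alphabet (wrapping around), then move the last character to the front.
"cuigyslz" → "gymkcwpd" → "dgymkcwp".
(Check on "parwmcnwyoga": → "tevaqgracske" → "etevaqgracsk" ✓)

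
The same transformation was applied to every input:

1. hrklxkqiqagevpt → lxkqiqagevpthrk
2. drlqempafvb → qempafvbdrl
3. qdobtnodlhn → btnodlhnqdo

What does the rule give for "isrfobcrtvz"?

fobcrtvzisr

Rule — move the first 3 characters to the end (rotate left by 3).
Applying that to "isrfobcrtvz" gives "fobcrtvzisr".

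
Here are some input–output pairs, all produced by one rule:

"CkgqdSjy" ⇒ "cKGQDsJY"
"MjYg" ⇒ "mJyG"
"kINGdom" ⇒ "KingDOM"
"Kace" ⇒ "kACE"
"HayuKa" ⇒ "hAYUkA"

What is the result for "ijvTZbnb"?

What's happening: flip the case of every letter.
On "ijvTZbnb" that produces "IJVtzBNB".

IJVtzBNB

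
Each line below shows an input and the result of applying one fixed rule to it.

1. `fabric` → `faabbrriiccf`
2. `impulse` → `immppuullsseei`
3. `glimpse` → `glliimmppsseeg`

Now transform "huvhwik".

huuvvhhwwiikkh

Each output is the input with this applied: double every character, then move the first character to the end.
Working it through for "huvhwik": intermediate "hhuuvvhhwwiikk", final "huuvvhhwwiikkh".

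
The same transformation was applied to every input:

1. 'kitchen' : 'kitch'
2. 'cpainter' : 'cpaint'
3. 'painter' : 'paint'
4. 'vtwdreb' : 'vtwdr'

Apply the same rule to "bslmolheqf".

bslmolhe

The pattern: delete the last 2 characters.
On "bslmolheqf" that produces "bslmolhe".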